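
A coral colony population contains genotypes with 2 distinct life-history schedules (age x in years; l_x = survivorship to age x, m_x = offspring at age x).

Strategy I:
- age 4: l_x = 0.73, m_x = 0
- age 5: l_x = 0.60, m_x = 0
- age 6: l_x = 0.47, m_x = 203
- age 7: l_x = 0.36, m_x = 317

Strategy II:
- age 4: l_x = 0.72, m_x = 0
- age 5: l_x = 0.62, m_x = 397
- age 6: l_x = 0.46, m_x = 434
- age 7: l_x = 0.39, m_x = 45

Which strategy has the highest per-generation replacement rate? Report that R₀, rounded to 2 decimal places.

463.33

Strategy I: R₀ = 0.73×0 + 0.60×0 + 0.47×203 + 0.36×317 = 209.5300
Strategy II: R₀ = 0.72×0 + 0.62×397 + 0.46×434 + 0.39×45 = 463.3300
Highest R₀: strategy II with 463.3300.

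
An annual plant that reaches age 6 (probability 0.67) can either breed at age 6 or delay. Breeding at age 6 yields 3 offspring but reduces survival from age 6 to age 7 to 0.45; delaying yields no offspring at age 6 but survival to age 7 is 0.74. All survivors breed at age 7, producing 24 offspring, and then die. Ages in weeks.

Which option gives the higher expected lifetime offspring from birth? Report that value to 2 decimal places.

breed at age 6: R₀ = 0.67 × (3 + 0.45 × 24) = 0.67 × 13.8000 = 9.2460
delay to age 7: R₀ = 0.67 × (0.74 × 24) = 0.67 × 17.7600 = 11.8992
Higher: delay to age 7 (11.8992).

11.90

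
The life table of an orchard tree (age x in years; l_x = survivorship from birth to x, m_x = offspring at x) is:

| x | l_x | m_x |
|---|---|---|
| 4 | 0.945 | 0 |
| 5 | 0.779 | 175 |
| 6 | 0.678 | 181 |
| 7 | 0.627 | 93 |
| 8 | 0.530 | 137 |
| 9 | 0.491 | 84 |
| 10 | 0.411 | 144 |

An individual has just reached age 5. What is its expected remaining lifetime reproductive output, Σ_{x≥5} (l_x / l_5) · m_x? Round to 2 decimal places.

629.51

l_5 = 0.779. Conditional survival from age 5 to x is l_x / l_5.
  x=5: (0.779/0.779) × 175 = 175.0000
  x=6: (0.678/0.779) × 181 = 157.5327
  x=7: (0.627/0.779) × 93 = 74.8537
  x=8: (0.530/0.779) × 137 = 93.2092
  x=9: (0.491/0.779) × 84 = 52.9448
  x=10: (0.411/0.779) × 144 = 75.9743
Sum = 175.0000 + 157.5327 + 74.8537 + 93.2092 + 52.9448 + 75.9743 = 629.5148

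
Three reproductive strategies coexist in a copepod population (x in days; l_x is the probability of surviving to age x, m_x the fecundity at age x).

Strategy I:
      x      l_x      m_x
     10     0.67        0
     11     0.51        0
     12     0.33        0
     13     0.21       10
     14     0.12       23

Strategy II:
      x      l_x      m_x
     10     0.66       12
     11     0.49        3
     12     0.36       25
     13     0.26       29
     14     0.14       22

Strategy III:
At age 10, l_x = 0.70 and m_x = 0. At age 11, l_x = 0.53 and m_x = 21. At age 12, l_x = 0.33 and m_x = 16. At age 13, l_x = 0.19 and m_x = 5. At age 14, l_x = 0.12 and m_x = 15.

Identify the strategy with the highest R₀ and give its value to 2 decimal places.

29.01

Strategy I: R₀ = 0.67×0 + 0.51×0 + 0.33×0 + 0.21×10 + 0.12×23 = 4.8600
Strategy II: R₀ = 0.66×12 + 0.49×3 + 0.36×25 + 0.26×29 + 0.14×22 = 29.0100
Strategy III: R₀ = 0.70×0 + 0.53×21 + 0.33×16 + 0.19×5 + 0.12×15 = 19.1600
Highest R₀: strategy II with 29.0100.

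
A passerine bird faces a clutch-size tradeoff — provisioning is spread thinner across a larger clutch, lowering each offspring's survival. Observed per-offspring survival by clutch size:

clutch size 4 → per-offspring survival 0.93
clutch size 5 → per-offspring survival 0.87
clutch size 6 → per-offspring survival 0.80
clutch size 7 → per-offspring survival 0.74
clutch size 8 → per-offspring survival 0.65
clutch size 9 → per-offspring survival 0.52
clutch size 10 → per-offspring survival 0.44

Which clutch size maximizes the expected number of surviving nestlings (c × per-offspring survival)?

Expected surviving nestlings = c × s(c):
  c=4: 4 × 0.93 = 3.720
  c=5: 5 × 0.87 = 4.350
  c=6: 6 × 0.80 = 4.800
  c=7: 7 × 0.74 = 5.180
  c=8: 8 × 0.65 = 5.200
  c=9: 9 × 0.52 = 4.680
  c=10: 10 × 0.44 = 4.400
Maximum at c = 8 (5.200 surviving nestlings).

8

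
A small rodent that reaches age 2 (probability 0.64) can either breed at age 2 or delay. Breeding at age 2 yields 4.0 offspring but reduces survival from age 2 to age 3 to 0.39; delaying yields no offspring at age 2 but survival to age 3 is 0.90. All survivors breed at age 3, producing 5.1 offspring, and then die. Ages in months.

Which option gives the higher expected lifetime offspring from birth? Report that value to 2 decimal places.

breed at age 2: R₀ = 0.64 × (4.0 + 0.39 × 5.1) = 0.64 × 5.9890 = 3.8330
delay to age 3: R₀ = 0.64 × (0.90 × 5.1) = 0.64 × 4.5900 = 2.9376
Higher: breed at age 2 (3.8330).

3.83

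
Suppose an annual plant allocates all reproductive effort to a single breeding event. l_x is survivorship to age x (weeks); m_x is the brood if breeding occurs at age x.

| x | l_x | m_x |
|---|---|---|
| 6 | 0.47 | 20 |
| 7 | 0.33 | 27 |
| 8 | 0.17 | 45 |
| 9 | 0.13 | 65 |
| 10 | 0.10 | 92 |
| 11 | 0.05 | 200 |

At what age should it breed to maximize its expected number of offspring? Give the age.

11

Expected offspring if breeding at age x = l_x × m_x:
  age 6: 0.47 × 20 = 9.400
  age 7: 0.33 × 27 = 8.910
  age 8: 0.17 × 45 = 7.650
  age 9: 0.13 × 65 = 8.450
  age 10: 0.10 × 92 = 9.200
  age 11: 0.05 × 200 = 10.000
Maximum at age 11 (10.000).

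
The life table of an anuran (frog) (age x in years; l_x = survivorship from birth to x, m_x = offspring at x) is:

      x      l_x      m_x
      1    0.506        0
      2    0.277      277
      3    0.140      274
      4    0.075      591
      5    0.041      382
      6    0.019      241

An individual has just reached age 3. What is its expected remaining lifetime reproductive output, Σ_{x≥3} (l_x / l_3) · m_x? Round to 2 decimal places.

l_3 = 0.140. Conditional survival from age 3 to x is l_x / l_3.
  x=3: (0.140/0.140) × 274 = 274.0000
  x=4: (0.075/0.140) × 591 = 316.6071
  x=5: (0.041/0.140) × 382 = 111.8714
  x=6: (0.019/0.140) × 241 = 32.7071
Sum = 274.0000 + 316.6071 + 111.8714 + 32.7071 = 735.1857

735.19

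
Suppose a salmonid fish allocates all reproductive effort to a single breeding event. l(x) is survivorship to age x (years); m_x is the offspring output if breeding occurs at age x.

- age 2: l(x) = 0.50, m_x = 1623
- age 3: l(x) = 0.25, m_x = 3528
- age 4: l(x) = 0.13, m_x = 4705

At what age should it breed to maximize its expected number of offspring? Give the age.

3

Expected offspring if breeding at age x = l(x) × m_x:
  age 2: 0.50 × 1623 = 811.500
  age 3: 0.25 × 3528 = 882.000
  age 4: 0.13 × 4705 = 611.650
Maximum at age 3 (882.000).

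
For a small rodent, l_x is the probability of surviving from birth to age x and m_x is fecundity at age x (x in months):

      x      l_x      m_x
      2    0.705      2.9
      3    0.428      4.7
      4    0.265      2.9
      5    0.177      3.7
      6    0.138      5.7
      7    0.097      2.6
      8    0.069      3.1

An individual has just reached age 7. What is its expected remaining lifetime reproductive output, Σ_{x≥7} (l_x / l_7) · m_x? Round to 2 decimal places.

4.81

l_7 = 0.097. Conditional survival from age 7 to x is l_x / l_7.
  x=7: (0.097/0.097) × 2.6 = 2.6000
  x=8: (0.069/0.097) × 3.1 = 2.2052
Sum = 2.6000 + 2.2052 = 4.8052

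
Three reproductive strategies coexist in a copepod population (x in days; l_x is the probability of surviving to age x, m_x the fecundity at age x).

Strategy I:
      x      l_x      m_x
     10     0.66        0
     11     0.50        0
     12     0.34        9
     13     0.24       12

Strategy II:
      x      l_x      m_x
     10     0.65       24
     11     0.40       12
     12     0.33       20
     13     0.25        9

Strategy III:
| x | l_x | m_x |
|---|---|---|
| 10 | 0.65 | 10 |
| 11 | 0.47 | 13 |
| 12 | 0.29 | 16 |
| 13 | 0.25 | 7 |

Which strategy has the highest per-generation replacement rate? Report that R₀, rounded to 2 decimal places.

Strategy I: R₀ = 0.66×0 + 0.50×0 + 0.34×9 + 0.24×12 = 5.9400
Strategy II: R₀ = 0.65×24 + 0.40×12 + 0.33×20 + 0.25×9 = 29.2500
Strategy III: R₀ = 0.65×10 + 0.47×13 + 0.29×16 + 0.25×7 = 19.0000
Highest R₀: strategy II with 29.2500.

29.25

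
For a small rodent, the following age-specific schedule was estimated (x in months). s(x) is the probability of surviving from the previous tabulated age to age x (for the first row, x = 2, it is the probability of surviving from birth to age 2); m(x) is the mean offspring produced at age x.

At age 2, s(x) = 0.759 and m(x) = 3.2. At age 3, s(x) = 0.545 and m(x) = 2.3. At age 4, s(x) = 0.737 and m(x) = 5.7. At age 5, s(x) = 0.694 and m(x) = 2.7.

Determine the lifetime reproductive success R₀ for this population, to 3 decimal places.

5.689

Survivorship from birth: l_x = s_2·s_3·…·s_x.
  l_2 = 0.75900
  l_3 = 0.41366
  l_4 = 0.30486
  l_5 = 0.21158
R₀ = Σ l_x m(x):
  age 2: 0.75900 × 3.2 = 2.4288
  age 3: 0.41366 × 2.3 = 0.9514
  age 4: 0.30486 × 5.7 = 1.7377
  age 5: 0.21158 × 2.7 = 0.5713
R₀ = 2.4288 + 0.9514 + 1.7377 + 0.5713 = 5.6892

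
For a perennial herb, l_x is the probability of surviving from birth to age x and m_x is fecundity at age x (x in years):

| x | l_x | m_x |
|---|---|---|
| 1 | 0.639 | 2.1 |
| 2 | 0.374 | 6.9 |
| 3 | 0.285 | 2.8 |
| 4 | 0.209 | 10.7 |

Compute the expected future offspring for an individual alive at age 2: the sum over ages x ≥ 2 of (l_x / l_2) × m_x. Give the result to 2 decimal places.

l_2 = 0.374. Conditional survival from age 2 to x is l_x / l_2.
  x=2: (0.374/0.374) × 6.9 = 6.9000
  x=3: (0.285/0.374) × 2.8 = 2.1337
  x=4: (0.209/0.374) × 10.7 = 5.9794
Sum = 6.9000 + 2.1337 + 5.9794 = 15.0131

15.01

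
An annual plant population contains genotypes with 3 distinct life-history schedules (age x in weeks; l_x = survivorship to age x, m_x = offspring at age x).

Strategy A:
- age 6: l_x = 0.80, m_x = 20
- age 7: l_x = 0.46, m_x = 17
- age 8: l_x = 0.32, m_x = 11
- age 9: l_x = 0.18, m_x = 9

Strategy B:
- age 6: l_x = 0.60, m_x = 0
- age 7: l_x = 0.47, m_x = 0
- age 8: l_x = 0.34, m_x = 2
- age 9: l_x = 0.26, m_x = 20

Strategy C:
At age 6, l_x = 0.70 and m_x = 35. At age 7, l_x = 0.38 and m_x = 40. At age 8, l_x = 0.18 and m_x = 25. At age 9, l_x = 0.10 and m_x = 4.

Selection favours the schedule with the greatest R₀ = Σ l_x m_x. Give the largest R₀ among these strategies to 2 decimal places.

Strategy A: R₀ = 0.80×20 + 0.46×17 + 0.32×11 + 0.18×9 = 28.9600
Strategy B: R₀ = 0.60×0 + 0.47×0 + 0.34×2 + 0.26×20 = 5.8800
Strategy C: R₀ = 0.70×35 + 0.38×40 + 0.18×25 + 0.10×4 = 44.6000
Highest R₀: strategy C with 44.6000.

44.60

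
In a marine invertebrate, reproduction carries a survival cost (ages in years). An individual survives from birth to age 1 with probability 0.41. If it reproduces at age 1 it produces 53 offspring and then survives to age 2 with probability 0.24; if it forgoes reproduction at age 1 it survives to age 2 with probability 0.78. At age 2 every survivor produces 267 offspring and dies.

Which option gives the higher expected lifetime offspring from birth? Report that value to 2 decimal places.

85.39

breed at age 1: R₀ = 0.41 × (53 + 0.24 × 267) = 0.41 × 117.0800 = 48.0028
delay to age 2: R₀ = 0.41 × (0.78 × 267) = 0.41 × 208.2600 = 85.3866
Higher: delay to age 2 (85.3866).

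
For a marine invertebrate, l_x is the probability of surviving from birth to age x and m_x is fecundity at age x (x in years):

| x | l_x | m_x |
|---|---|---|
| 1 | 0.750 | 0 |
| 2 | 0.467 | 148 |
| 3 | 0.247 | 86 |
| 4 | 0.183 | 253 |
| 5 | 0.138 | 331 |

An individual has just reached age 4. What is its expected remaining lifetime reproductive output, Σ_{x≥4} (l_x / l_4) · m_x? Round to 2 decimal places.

l_4 = 0.183. Conditional survival from age 4 to x is l_x / l_4.
  x=4: (0.183/0.183) × 253 = 253.0000
  x=5: (0.138/0.183) × 331 = 249.6066
Sum = 253.0000 + 249.6066 = 502.6066

502.61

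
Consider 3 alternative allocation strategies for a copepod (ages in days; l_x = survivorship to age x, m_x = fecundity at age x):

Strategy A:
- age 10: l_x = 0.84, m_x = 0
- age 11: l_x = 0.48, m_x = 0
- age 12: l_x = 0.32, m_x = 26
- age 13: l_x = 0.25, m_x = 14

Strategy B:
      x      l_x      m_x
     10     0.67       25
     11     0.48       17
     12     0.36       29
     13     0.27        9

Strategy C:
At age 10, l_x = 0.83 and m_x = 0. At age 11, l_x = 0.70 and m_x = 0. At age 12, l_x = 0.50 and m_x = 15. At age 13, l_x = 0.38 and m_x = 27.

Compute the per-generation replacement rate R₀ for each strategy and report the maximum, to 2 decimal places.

Strategy A: R₀ = 0.84×0 + 0.48×0 + 0.32×26 + 0.25×14 = 11.8200
Strategy B: R₀ = 0.67×25 + 0.48×17 + 0.36×29 + 0.27×9 = 37.7800
Strategy C: R₀ = 0.83×0 + 0.70×0 + 0.50×15 + 0.38×27 = 17.7600
Highest R₀: strategy B with 37.7800.

37.78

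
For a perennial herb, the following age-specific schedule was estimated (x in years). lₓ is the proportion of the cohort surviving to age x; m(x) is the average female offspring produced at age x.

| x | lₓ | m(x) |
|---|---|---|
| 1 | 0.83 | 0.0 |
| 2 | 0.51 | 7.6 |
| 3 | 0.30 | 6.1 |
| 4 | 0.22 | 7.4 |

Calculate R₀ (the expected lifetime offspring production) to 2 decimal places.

R₀ = Σ lₓ m(x):
  age 1: 0.83 × 0.0 = 0.0000
  age 2: 0.51 × 7.6 = 3.8760
  age 3: 0.30 × 6.1 = 1.8300
  age 4: 0.22 × 7.4 = 1.6280
R₀ = 0.0000 + 3.8760 + 1.8300 + 1.6280 = 7.3340

7.33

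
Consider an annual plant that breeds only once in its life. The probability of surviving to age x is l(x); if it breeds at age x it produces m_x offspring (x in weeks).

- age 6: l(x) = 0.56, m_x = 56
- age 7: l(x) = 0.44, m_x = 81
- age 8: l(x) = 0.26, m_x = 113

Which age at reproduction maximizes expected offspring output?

7

Expected offspring if breeding at age x = l(x) × m_x:
  age 6: 0.56 × 56 = 31.360
  age 7: 0.44 × 81 = 35.640
  age 8: 0.26 × 113 = 29.380
Maximum at age 7 (35.640).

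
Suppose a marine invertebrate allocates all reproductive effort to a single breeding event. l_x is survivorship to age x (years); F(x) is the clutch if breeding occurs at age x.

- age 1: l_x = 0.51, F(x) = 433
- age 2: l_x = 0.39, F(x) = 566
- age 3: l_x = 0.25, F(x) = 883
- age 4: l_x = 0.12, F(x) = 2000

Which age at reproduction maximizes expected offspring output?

4

Expected offspring if breeding at age x = l_x × F(x):
  age 1: 0.51 × 433 = 220.830
  age 2: 0.39 × 566 = 220.740
  age 3: 0.25 × 883 = 220.750
  age 4: 0.12 × 2000 = 240.000
Maximum at age 4 (240.000).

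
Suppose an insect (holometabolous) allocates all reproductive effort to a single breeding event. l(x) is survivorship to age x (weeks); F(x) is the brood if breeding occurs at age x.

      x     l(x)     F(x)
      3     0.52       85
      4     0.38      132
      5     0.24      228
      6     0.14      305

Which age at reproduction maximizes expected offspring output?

Expected offspring if breeding at age x = l(x) × F(x):
  age 3: 0.52 × 85 = 44.200
  age 4: 0.38 × 132 = 50.160
  age 5: 0.24 × 228 = 54.720
  age 6: 0.14 × 305 = 42.700
Maximum at age 5 (54.720).

5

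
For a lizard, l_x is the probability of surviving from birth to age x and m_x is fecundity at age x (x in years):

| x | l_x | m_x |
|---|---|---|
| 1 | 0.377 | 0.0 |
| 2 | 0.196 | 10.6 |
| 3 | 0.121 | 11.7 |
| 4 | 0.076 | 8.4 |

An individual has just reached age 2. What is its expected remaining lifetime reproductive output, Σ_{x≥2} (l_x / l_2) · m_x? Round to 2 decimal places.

l_2 = 0.196. Conditional survival from age 2 to x is l_x / l_2.
  x=2: (0.196/0.196) × 10.6 = 10.6000
  x=3: (0.121/0.196) × 11.7 = 7.2230
  x=4: (0.076/0.196) × 8.4 = 3.2571
Sum = 10.6000 + 7.2230 + 3.2571 = 21.0801

21.08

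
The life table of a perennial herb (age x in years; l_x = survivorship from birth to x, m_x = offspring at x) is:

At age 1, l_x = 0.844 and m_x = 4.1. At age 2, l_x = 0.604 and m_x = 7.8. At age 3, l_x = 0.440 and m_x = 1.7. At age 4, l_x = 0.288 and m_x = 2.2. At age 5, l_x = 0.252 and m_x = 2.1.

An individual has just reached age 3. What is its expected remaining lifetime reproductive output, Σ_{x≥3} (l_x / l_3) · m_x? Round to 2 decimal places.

l_3 = 0.440. Conditional survival from age 3 to x is l_x / l_3.
  x=3: (0.440/0.440) × 1.7 = 1.7000
  x=4: (0.288/0.440) × 2.2 = 1.4400
  x=5: (0.252/0.440) × 2.1 = 1.2027
Sum = 1.7000 + 1.4400 + 1.2027 = 4.3427

4.34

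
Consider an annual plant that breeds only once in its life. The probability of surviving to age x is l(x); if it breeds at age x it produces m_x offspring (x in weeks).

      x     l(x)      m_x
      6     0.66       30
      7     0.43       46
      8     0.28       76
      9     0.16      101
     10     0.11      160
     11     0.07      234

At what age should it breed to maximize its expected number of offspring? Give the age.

Expected offspring if breeding at age x = l(x) × m_x:
  age 6: 0.66 × 30 = 19.800
  age 7: 0.43 × 46 = 19.780
  age 8: 0.28 × 76 = 21.280
  age 9: 0.16 × 101 = 16.160
  age 10: 0.11 × 160 = 17.600
  age 11: 0.07 × 234 = 16.380
Maximum at age 8 (21.280).

8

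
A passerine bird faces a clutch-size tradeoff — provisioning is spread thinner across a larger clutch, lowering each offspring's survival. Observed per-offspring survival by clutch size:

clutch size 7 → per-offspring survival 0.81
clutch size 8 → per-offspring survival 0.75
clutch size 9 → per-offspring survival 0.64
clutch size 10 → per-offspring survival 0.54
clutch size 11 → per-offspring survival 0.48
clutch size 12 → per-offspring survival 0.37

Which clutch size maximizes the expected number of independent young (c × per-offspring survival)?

Expected independent young = c × s(c):
  c=7: 7 × 0.81 = 5.670
  c=8: 8 × 0.75 = 6.000
  c=9: 9 × 0.64 = 5.760
  c=10: 10 × 0.54 = 5.400
  c=11: 11 × 0.48 = 5.280
  c=12: 12 × 0.37 = 4.440
Maximum at c = 8 (6.000 independent young).

8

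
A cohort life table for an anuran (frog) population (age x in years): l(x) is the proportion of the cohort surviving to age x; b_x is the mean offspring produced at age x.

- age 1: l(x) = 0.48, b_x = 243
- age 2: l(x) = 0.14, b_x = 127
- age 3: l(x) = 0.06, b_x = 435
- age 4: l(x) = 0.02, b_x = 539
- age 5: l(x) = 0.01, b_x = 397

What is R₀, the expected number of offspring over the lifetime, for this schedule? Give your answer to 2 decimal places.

175.27

R₀ = Σ l(x) b_x:
  age 1: 0.48 × 243 = 116.6400
  age 2: 0.14 × 127 = 17.7800
  age 3: 0.06 × 435 = 26.1000
  age 4: 0.02 × 539 = 10.7800
  age 5: 0.01 × 397 = 3.9700
R₀ = 116.6400 + 17.7800 + 26.1000 + 10.7800 + 3.9700 = 175.2700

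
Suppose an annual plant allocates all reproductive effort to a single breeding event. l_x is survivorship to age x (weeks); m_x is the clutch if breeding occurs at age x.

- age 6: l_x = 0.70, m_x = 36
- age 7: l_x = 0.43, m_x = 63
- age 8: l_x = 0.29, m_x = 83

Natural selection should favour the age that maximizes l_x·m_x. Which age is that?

7

Expected offspring if breeding at age x = l_x × m_x:
  age 6: 0.70 × 36 = 25.200
  age 7: 0.43 × 63 = 27.090
  age 8: 0.29 × 83 = 24.070
Maximum at age 7 (27.090).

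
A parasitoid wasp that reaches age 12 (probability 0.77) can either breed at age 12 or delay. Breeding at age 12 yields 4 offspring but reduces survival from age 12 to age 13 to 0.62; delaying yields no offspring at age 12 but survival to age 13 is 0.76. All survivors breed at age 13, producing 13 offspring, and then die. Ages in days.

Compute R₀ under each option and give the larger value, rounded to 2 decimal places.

breed at age 12: R₀ = 0.77 × (4 + 0.62 × 13) = 0.77 × 12.0600 = 9.2862
delay to age 13: R₀ = 0.77 × (0.76 × 13) = 0.77 × 9.8800 = 7.6076
Higher: breed at age 12 (9.2862).

9.29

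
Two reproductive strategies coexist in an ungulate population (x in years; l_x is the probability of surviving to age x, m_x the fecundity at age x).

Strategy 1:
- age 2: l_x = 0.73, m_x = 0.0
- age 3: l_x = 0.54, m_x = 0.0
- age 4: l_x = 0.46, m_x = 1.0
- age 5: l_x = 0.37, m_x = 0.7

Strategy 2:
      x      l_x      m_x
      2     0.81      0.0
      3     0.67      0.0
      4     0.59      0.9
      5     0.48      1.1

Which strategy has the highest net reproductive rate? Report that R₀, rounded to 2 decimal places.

1.06

Strategy 1: R₀ = 0.73×0.0 + 0.54×0.0 + 0.46×1.0 + 0.37×0.7 = 0.7190
Strategy 2: R₀ = 0.81×0.0 + 0.67×0.0 + 0.59×0.9 + 0.48×1.1 = 1.0590
Highest R₀: strategy 2 with 1.0590.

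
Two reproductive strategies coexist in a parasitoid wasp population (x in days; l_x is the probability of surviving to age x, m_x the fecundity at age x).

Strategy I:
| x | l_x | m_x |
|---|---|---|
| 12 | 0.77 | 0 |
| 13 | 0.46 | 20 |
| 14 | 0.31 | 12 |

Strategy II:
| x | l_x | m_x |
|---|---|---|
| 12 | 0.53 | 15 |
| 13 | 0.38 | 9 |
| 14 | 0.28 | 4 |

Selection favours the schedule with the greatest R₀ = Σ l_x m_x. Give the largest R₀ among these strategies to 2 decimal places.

Strategy I: R₀ = 0.77×0 + 0.46×20 + 0.31×12 = 12.9200
Strategy II: R₀ = 0.53×15 + 0.38×9 + 0.28×4 = 12.4900
Highest R₀: strategy I with 12.9200.

12.92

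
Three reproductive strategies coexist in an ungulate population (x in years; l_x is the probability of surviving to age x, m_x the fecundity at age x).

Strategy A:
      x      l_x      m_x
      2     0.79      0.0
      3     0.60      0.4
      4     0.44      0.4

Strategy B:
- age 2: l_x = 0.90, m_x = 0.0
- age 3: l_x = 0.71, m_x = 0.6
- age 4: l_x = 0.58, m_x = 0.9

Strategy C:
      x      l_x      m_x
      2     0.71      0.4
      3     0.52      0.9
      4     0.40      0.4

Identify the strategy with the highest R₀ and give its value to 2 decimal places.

0.95

Strategy A: R₀ = 0.79×0.0 + 0.60×0.4 + 0.44×0.4 = 0.4160
Strategy B: R₀ = 0.90×0.0 + 0.71×0.6 + 0.58×0.9 = 0.9480
Strategy C: R₀ = 0.71×0.4 + 0.52×0.9 + 0.40×0.4 = 0.9120
Highest R₀: strategy B with 0.9480.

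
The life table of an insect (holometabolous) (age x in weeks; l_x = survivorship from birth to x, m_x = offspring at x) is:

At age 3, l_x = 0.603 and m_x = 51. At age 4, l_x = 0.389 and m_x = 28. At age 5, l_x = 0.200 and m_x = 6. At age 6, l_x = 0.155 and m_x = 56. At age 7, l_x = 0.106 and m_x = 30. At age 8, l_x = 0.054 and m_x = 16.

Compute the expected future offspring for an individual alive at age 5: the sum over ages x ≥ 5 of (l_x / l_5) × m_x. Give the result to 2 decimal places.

l_5 = 0.200. Conditional survival from age 5 to x is l_x / l_5.
  x=5: (0.200/0.200) × 6 = 6.0000
  x=6: (0.155/0.200) × 56 = 43.4000
  x=7: (0.106/0.200) × 30 = 15.9000
  x=8: (0.054/0.200) × 16 = 4.3200
Sum = 6.0000 + 43.4000 + 15.9000 + 4.3200 = 69.6200

69.62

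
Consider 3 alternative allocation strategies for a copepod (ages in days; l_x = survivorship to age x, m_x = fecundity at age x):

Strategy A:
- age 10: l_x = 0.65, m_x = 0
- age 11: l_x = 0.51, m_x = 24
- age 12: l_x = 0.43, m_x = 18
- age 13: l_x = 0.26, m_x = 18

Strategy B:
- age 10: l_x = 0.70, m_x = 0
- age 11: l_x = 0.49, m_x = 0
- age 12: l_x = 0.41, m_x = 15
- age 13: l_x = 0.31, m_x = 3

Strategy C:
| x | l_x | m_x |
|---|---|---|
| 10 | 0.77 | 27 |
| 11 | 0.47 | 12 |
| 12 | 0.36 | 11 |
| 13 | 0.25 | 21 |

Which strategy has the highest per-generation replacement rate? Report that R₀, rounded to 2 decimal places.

Strategy A: R₀ = 0.65×0 + 0.51×24 + 0.43×18 + 0.26×18 = 24.6600
Strategy B: R₀ = 0.70×0 + 0.49×0 + 0.41×15 + 0.31×3 = 7.0800
Strategy C: R₀ = 0.77×27 + 0.47×12 + 0.36×11 + 0.25×21 = 35.6400
Highest R₀: strategy C with 35.6400.

35.64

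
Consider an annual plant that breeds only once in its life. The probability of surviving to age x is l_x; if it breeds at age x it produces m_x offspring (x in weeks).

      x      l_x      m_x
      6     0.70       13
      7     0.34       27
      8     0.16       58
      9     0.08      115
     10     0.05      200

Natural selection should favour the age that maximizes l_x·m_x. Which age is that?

10

Expected offspring if breeding at age x = l_x × m_x:
  age 6: 0.70 × 13 = 9.100
  age 7: 0.34 × 27 = 9.180
  age 8: 0.16 × 58 = 9.280
  age 9: 0.08 × 115 = 9.200
  age 10: 0.05 × 200 = 10.000
Maximum at age 10 (10.000).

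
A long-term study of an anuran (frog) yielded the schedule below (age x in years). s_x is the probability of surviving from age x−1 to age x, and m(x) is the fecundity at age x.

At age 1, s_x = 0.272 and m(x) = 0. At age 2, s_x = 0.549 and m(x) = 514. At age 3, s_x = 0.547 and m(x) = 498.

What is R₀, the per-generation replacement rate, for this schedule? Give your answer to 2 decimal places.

Survivorship from birth: l_x = s_1·s_2·…·s_x.
  l_1 = 0.27200
  l_2 = 0.14933
  l_3 = 0.08168
R₀ = Σ l_x m(x):
  age 1: 0.27200 × 0 = 0.0000
  age 2: 0.14933 × 514 = 76.7556
  age 3: 0.08168 × 498 = 40.6766
R₀ = 0.0000 + 76.7556 + 40.6766 = 117.4323

117.43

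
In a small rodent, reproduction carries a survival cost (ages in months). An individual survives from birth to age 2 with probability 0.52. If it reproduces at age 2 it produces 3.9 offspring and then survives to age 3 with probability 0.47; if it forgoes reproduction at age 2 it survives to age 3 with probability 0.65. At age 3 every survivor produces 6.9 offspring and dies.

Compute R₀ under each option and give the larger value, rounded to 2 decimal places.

3.71

breed at age 2: R₀ = 0.52 × (3.9 + 0.47 × 6.9) = 0.52 × 7.1430 = 3.7144
delay to age 3: R₀ = 0.52 × (0.65 × 6.9) = 0.52 × 4.4850 = 2.3322
Higher: breed at age 2 (3.7144).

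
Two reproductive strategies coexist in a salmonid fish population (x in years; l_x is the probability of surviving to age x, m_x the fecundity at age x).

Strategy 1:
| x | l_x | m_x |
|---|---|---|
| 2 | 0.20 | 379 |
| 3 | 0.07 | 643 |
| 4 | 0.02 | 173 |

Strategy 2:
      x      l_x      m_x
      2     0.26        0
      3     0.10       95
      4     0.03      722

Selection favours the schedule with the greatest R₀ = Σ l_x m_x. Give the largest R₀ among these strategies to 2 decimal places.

124.27

Strategy 1: R₀ = 0.20×379 + 0.07×643 + 0.02×173 = 124.2700
Strategy 2: R₀ = 0.26×0 + 0.10×95 + 0.03×722 = 31.1600
Highest R₀: strategy 1 with 124.2700.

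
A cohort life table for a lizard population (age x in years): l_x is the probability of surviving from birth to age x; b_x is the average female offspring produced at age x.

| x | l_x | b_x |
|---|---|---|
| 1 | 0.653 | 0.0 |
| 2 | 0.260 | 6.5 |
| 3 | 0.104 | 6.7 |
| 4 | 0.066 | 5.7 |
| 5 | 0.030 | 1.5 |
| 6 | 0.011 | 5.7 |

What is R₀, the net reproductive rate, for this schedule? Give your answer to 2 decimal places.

2.87

R₀ = Σ l_x b_x:
  age 1: 0.653 × 0.0 = 0.0000
  age 2: 0.260 × 6.5 = 1.6900
  age 3: 0.104 × 6.7 = 0.6968
  age 4: 0.066 × 5.7 = 0.3762
  age 5: 0.030 × 1.5 = 0.0450
  age 6: 0.011 × 5.7 = 0.0627
R₀ = 0.0000 + 1.6900 + 0.6968 + 0.3762 + 0.0450 + 0.0627 = 2.8707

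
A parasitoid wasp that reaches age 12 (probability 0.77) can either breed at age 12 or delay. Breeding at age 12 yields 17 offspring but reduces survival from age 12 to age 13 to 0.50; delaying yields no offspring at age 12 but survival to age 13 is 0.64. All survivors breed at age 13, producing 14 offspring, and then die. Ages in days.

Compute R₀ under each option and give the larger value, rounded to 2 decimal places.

18.48

breed at age 12: R₀ = 0.77 × (17 + 0.50 × 14) = 0.77 × 24.0000 = 18.4800
delay to age 13: R₀ = 0.77 × (0.64 × 14) = 0.77 × 8.9600 = 6.8992
Higher: breed at age 12 (18.4800).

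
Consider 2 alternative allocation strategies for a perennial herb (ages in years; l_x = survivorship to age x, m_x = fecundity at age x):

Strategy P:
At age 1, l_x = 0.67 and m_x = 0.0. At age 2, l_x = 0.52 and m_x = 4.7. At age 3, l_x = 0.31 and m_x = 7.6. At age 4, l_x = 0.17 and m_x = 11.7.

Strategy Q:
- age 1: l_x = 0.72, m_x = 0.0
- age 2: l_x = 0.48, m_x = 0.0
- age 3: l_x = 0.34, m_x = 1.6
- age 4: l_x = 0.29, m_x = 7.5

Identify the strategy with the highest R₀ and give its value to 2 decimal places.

Strategy P: R₀ = 0.67×0.0 + 0.52×4.7 + 0.31×7.6 + 0.17×11.7 = 6.7890
Strategy Q: R₀ = 0.72×0.0 + 0.48×0.0 + 0.34×1.6 + 0.29×7.5 = 2.7190
Highest R₀: strategy P with 6.7890.

6.79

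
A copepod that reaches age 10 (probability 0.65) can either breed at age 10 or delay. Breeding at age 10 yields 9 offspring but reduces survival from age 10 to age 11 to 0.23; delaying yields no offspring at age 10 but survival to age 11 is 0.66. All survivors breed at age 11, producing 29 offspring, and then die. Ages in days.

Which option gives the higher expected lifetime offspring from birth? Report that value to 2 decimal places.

breed at age 10: R₀ = 0.65 × (9 + 0.23 × 29) = 0.65 × 15.6700 = 10.1855
delay to age 11: R₀ = 0.65 × (0.66 × 29) = 0.65 × 19.1400 = 12.4410
Higher: delay to age 11 (12.4410).

12.44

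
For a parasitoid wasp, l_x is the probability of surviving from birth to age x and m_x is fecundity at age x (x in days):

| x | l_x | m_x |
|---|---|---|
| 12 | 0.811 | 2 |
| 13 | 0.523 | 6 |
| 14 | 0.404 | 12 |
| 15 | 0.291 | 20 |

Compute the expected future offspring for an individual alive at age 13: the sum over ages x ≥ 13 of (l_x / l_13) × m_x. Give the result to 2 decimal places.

l_13 = 0.523. Conditional survival from age 13 to x is l_x / l_13.
  x=13: (0.523/0.523) × 6 = 6.0000
  x=14: (0.404/0.523) × 12 = 9.2696
  x=15: (0.291/0.523) × 20 = 11.1281
Sum = 6.0000 + 9.2696 + 11.1281 = 26.3977

26.40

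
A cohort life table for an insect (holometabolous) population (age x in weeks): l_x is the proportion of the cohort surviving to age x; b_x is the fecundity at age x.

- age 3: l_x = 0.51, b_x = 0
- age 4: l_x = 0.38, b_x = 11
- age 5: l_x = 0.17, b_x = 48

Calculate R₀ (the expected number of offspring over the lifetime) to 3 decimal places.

12.340

R₀ = Σ l_x b_x:
  age 3: 0.51 × 0 = 0.0000
  age 4: 0.38 × 11 = 4.1800
  age 5: 0.17 × 48 = 8.1600
R₀ = 0.0000 + 4.1800 + 8.1600 = 12.3400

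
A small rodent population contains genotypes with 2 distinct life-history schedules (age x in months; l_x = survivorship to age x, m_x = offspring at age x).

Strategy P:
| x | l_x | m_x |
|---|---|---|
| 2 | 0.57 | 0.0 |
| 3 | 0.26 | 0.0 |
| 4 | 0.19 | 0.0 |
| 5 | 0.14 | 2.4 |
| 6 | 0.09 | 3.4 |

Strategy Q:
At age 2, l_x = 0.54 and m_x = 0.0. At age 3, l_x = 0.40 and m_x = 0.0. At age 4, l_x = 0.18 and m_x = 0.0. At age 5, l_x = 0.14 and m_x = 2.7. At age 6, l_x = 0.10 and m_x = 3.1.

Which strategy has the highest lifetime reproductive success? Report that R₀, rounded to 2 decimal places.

Strategy P: R₀ = 0.57×0.0 + 0.26×0.0 + 0.19×0.0 + 0.14×2.4 + 0.09×3.4 = 0.6420
Strategy Q: R₀ = 0.54×0.0 + 0.40×0.0 + 0.18×0.0 + 0.14×2.7 + 0.10×3.1 = 0.6880
Highest R₀: strategy Q with 0.6880.

0.69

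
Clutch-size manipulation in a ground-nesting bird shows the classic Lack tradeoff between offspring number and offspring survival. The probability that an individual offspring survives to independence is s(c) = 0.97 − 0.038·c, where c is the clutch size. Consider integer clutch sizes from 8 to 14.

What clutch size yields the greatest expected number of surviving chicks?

13

Expected surviving chicks = c × s(c):
  c=8: 8 × 0.666 = 5.328
  c=9: 9 × 0.628 = 5.652
  c=10: 10 × 0.590 = 5.900
  c=11: 11 × 0.552 = 6.072
  c=12: 12 × 0.514 = 6.168
  c=13: 13 × 0.476 = 6.188
  c=14: 14 × 0.438 = 6.132
Maximum at c = 13 (6.188 surviving chicks).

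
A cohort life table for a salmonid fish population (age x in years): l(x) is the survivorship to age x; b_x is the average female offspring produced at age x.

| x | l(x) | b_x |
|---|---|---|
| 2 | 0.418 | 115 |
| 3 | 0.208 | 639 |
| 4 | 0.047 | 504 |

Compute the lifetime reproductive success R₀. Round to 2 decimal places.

R₀ = Σ l(x) b_x:
  age 2: 0.418 × 115 = 48.0700
  age 3: 0.208 × 639 = 132.9120
  age 4: 0.047 × 504 = 23.6880
R₀ = 48.0700 + 132.9120 + 23.6880 = 204.6700

204.67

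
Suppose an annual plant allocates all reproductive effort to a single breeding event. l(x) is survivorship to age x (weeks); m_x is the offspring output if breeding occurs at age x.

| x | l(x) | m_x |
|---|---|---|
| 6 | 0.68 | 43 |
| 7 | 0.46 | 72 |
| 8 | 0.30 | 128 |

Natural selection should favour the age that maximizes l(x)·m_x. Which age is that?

Expected offspring if breeding at age x = l(x) × m_x:
  age 6: 0.68 × 43 = 29.240
  age 7: 0.46 × 72 = 33.120
  age 8: 0.30 × 128 = 38.400
Maximum at age 8 (38.400).

8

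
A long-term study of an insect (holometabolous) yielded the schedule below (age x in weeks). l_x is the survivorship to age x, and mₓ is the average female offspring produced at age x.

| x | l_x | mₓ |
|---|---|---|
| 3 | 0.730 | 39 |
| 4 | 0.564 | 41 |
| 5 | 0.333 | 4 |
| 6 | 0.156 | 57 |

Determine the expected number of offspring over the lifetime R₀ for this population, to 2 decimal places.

61.82

R₀ = Σ l_x mₓ:
  age 3: 0.730 × 39 = 28.4700
  age 4: 0.564 × 41 = 23.1240
  age 5: 0.333 × 4 = 1.3320
  age 6: 0.156 × 57 = 8.8920
R₀ = 28.4700 + 23.1240 + 1.3320 + 8.8920 = 61.8180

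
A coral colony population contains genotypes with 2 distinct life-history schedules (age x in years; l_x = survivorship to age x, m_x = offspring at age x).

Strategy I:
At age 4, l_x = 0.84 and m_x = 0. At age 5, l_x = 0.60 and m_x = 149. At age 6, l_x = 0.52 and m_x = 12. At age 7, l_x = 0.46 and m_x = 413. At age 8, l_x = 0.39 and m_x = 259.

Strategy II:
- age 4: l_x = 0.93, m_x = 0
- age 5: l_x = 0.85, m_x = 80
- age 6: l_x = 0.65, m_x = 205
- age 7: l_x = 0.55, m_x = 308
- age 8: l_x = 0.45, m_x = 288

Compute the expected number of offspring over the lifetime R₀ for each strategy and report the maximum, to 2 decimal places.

Strategy I: R₀ = 0.84×0 + 0.60×149 + 0.52×12 + 0.46×413 + 0.39×259 = 386.6300
Strategy II: R₀ = 0.93×0 + 0.85×80 + 0.65×205 + 0.55×308 + 0.45×288 = 500.2500
Highest R₀: strategy II with 500.2500.

500.25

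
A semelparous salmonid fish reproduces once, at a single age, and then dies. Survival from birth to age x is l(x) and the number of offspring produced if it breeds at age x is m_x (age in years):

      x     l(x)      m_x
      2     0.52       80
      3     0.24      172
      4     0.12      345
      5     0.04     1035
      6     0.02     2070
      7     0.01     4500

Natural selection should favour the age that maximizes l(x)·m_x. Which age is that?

Expected offspring if breeding at age x = l(x) × m_x:
  age 2: 0.52 × 80 = 41.600
  age 3: 0.24 × 172 = 41.280
  age 4: 0.12 × 345 = 41.400
  age 5: 0.04 × 1035 = 41.400
  age 6: 0.02 × 2070 = 41.400
  age 7: 0.01 × 4500 = 45.000
Maximum at age 7 (45.000).

7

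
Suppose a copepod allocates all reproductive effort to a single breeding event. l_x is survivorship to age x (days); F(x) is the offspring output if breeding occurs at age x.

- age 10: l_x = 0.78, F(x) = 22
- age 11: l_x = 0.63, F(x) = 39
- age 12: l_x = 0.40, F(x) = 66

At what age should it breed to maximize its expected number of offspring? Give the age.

12

Expected offspring if breeding at age x = l_x × F(x):
  age 10: 0.78 × 22 = 17.160
  age 11: 0.63 × 39 = 24.570
  age 12: 0.40 × 66 = 26.400
Maximum at age 12 (26.400).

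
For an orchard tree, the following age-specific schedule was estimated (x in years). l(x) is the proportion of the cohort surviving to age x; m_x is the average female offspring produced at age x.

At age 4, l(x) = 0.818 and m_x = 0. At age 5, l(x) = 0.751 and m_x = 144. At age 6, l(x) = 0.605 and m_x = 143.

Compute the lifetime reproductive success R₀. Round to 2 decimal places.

R₀ = Σ l(x) m_x:
  age 4: 0.818 × 0 = 0.0000
  age 5: 0.751 × 144 = 108.1440
  age 6: 0.605 × 143 = 86.5150
R₀ = 0.0000 + 108.1440 + 86.5150 = 194.6590

194.66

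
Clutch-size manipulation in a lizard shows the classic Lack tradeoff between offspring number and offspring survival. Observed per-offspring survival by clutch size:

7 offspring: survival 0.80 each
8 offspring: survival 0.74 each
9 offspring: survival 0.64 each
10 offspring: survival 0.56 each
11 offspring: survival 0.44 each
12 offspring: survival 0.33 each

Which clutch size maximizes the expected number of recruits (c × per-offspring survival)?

8

Expected recruits = c × s(c):
  c=7: 7 × 0.80 = 5.600
  c=8: 8 × 0.74 = 5.920
  c=9: 9 × 0.64 = 5.760
  c=10: 10 × 0.56 = 5.600
  c=11: 11 × 0.44 = 4.840
  c=12: 12 × 0.33 = 3.960
Maximum at c = 8 (5.920 recruits).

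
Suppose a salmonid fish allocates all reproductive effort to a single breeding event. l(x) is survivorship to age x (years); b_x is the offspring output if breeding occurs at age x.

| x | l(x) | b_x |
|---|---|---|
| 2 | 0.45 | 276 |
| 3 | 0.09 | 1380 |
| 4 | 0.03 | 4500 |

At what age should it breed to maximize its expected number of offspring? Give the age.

4

Expected offspring if breeding at age x = l(x) × b_x:
  age 2: 0.45 × 276 = 124.200
  age 3: 0.09 × 1380 = 124.200
  age 4: 0.03 × 4500 = 135.000
Maximum at age 4 (135.000).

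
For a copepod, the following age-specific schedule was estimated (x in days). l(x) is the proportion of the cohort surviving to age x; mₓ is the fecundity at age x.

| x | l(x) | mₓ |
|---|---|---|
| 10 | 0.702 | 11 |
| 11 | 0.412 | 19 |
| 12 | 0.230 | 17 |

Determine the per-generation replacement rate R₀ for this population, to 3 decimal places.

19.460

R₀ = Σ l(x) mₓ:
  age 10: 0.702 × 11 = 7.7220
  age 11: 0.412 × 19 = 7.8280
  age 12: 0.230 × 17 = 3.9100
R₀ = 7.7220 + 7.8280 + 3.9100 = 19.4600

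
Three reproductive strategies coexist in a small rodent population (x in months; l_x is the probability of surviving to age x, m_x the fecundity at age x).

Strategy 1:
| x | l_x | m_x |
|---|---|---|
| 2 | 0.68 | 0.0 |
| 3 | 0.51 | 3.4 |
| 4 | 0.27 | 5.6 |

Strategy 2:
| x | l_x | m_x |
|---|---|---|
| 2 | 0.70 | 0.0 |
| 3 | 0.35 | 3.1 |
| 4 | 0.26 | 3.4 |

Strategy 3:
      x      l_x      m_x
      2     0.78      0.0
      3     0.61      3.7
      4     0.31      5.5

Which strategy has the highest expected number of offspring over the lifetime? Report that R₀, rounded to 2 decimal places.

3.96

Strategy 1: R₀ = 0.68×0.0 + 0.51×3.4 + 0.27×5.6 = 3.2460
Strategy 2: R₀ = 0.70×0.0 + 0.35×3.1 + 0.26×3.4 = 1.9690
Strategy 3: R₀ = 0.78×0.0 + 0.61×3.7 + 0.31×5.5 = 3.9620
Highest R₀: strategy 3 with 3.9620.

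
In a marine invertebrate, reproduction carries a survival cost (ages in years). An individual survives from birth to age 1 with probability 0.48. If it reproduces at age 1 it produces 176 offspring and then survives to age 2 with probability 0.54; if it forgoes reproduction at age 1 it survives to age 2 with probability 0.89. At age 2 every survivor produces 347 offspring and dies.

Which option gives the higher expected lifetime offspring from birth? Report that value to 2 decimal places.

174.42

breed at age 1: R₀ = 0.48 × (176 + 0.54 × 347) = 0.48 × 363.3800 = 174.4224
delay to age 2: R₀ = 0.48 × (0.89 × 347) = 0.48 × 308.8300 = 148.2384
Higher: breed at age 1 (174.4224).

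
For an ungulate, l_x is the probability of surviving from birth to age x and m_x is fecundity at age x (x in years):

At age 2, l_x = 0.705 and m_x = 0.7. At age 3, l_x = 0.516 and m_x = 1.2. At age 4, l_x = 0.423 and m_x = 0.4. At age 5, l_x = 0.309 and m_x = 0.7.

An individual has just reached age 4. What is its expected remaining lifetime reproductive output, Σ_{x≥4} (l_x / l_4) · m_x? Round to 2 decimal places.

l_4 = 0.423. Conditional survival from age 4 to x is l_x / l_4.
  x=4: (0.423/0.423) × 0.4 = 0.4000
  x=5: (0.309/0.423) × 0.7 = 0.5113
Sum = 0.4000 + 0.5113 = 0.9113

0.91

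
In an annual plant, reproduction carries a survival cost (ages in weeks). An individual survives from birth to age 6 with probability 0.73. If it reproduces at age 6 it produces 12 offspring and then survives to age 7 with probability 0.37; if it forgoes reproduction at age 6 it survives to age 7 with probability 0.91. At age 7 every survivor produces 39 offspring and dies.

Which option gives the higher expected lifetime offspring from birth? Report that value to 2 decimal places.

breed at age 6: R₀ = 0.73 × (12 + 0.37 × 39) = 0.73 × 26.4300 = 19.2939
delay to age 7: R₀ = 0.73 × (0.91 × 39) = 0.73 × 35.4900 = 25.9077
Higher: delay to age 7 (25.9077).

25.91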